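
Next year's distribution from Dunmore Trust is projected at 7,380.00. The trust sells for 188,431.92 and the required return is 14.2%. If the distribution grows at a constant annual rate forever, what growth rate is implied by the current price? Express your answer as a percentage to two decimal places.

P = D₁/(r−g) ⇒ g = r − D₁/P = 0.142 − 7,380.00/188,431.92 = 0.102835

10.28%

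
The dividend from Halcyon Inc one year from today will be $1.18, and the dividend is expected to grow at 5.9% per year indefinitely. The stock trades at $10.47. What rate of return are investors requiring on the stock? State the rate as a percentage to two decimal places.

17.17%

P = D₁/(r − g) ⇒ r = D₁/P + g = $1.1800/$10.47 + 0.059 = 0.112703 + 0.059 = 0.171703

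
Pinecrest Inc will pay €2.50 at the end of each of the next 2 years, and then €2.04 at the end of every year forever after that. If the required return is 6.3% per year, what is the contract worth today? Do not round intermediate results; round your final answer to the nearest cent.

€33.22

PV of 2-year annuity: €2.50 × [1 − (1+0.063)^−2] / 0.063 = 4.56428
Perpetuity value at year 2: €2.04 / 0.063 = 32.38095
PV of perpetuity: 32.38095 / (1+0.063)^2 = 28.65650
Total PV = 4.56428 + 28.65650 = 33.22078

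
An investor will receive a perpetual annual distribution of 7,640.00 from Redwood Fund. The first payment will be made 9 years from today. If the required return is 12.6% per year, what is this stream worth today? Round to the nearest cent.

23464.74

Value at end of year 8: C / r = 7,640.00 / 0.126 = 60,634.9206
Discount to today: PV = 60,634.9206 / (1 + 0.126)^8 = 60,634.9206 / 2.584087 = 23,464.74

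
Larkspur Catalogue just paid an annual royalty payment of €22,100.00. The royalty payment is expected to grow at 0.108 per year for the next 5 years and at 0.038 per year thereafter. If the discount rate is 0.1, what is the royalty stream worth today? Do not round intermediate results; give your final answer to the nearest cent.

€496582.75

D_1 = 24486.80000
D_2 = 27131.37440
D_3 = 30061.56284
D_4 = 33308.21162
D_5 = 36905.49848
Terminal value at year 5: TV = D_5×(1+g_2)/(r−g_2) = 38307.90742/0.062 = 617869.47449
P_0 = D_1/(1+r)^1 + D_2/(1+r)^2 + D_3/(1+r)^3 + D_4/(1+r)^4 + D_5/(1+r)^5 + TV/(1+r)^5
    = 22260.72727 + 22422.62347 + 22585.69710 + 22749.95671 + 22915.41094 + 383648.33158 = 496582.74707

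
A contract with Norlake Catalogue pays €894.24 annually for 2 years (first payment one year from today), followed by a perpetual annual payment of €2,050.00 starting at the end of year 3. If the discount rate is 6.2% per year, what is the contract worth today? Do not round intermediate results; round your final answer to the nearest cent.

PV of 2-year annuity: €894.24 × [1 − (1+0.062)^−2] / 0.062 = 1634.90951
Perpetuity value at year 2: €2,050.00 / 0.062 = 33064.51613
PV of perpetuity: 33064.51613 / (1+0.062)^2 = 29316.56872
Total PV = 1634.90951 + 29316.56872 = 30951.47823

€30951.48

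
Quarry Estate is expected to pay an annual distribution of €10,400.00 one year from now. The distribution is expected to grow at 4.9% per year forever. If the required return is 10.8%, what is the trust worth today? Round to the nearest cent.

Growing perpetuity: P = D₁ / (r − g) = €10,400.0000 / (0.108 − 0.049) = €176,271.19

€176271.19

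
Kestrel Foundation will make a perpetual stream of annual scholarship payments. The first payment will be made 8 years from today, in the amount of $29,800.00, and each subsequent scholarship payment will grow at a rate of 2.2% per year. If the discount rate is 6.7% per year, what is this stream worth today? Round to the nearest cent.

$420584.07

Value at end of year 7: C₁ / (r − g) = $29,800.00 / (0.067 − 0.022) = $662,222.2222
Discount to today: PV = $662,222.2222 / (1 + 0.067)^7 = $662,222.2222 / 1.574530 = $420,584.07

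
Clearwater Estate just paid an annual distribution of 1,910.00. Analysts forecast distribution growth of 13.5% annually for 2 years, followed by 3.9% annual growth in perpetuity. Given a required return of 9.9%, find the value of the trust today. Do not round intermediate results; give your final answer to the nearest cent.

39286.94

D_1 = 2167.85000
D_2 = 2460.50975
Terminal value at year 2: TV = D_2×(1+g_2)/(r−g_2) = 2556.46963/0.06 = 42607.82717
P_0 = D_1/(1+r)^1 + D_2/(1+r)^2 + TV/(1+r)^2
    = 1972.56597 + 2037.18141 + 35277.19150 = 39286.93888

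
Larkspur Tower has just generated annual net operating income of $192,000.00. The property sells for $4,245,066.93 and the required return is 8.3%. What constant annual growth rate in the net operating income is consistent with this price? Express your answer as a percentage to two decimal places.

P = D₀(1+g)/(r−g) ⇒ P(r−g) = D₀(1+g) ⇒ g(P+D₀) = P·r − D₀
g = (P·r − D₀)/(P + D₀) = ($4,245,066.93×0.083 − $192,000.00) / ($4,245,066.93 + $192,000.00) = 0.036137

3.61%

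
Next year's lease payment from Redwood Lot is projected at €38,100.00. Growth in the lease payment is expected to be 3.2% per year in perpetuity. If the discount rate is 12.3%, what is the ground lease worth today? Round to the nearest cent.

Growing perpetuity: P = D₁ / (r − g) = €38,100.0000 / (0.123 − 0.032) = €418,681.32

€418681.32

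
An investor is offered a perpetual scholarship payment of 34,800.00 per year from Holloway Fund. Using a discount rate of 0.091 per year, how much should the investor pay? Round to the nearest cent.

382417.58

Level perpetuity: PV = C / r = 34,800.00 / 0.091 = 382,417.58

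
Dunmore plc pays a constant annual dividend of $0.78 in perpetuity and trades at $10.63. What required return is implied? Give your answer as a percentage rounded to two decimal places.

P = C/r ⇒ r = C/P = $0.78/$10.63 = 0.073377

7.34%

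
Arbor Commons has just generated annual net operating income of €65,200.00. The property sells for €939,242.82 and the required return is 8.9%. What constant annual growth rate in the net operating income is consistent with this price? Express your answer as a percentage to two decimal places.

P = D₀(1+g)/(r−g) ⇒ P(r−g) = D₀(1+g) ⇒ g(P+D₀) = P·r − D₀
g = (P·r − D₀)/(P + D₀) = (€939,242.82×0.089 − €65,200.00) / (€939,242.82 + €65,200.00) = 0.018311

1.83%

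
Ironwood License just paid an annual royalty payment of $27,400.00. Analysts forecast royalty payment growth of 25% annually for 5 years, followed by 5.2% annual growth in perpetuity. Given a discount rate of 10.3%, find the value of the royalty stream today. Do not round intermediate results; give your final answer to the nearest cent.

D_1 = 34250.00000
D_2 = 42812.50000
D_3 = 53515.62500
D_4 = 66894.53125
D_5 = 83618.16406
Terminal value at year 5: TV = D_5×(1+g_2)/(r−g_2) = 87966.30859/0.051 = 1724829.58027
P_0 = D_1/(1+r)^1 + D_2/(1+r)^2 + D_3/(1+r)^3 + D_4/(1+r)^4 + D_5/(1+r)^5 + TV/(1+r)^5
    = 31051.67724 + 35190.02408 + 39879.90036 + 45194.81001 + 51218.05305 + 1056497.87868 = 1259032.34343

$1259032.34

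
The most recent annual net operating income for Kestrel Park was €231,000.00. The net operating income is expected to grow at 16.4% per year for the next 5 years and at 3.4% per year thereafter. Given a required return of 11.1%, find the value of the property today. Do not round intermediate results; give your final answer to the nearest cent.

D_1 = 268884.00000
D_2 = 312980.97600
D_3 = 364309.85606
D_4 = 424056.67246
D_5 = 493601.96674
Terminal value at year 5: TV = D_5×(1+g_2)/(r−g_2) = 510384.43361/0.077 = 6628369.26767
P_0 = D_1/(1+r)^1 + D_2/(1+r)^2 + D_3/(1+r)^3 + D_4/(1+r)^4 + D_5/(1+r)^5 + TV/(1+r)^5
    = 242019.80198 + 253565.30108 + 265661.57557 + 278334.90006 + 291612.80258 + 3915943.34899 = 5247137.73027

€5247137.73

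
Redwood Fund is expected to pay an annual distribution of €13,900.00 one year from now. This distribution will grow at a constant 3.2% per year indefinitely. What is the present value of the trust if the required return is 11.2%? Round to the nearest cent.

€173750.00

Growing perpetuity: P = D₁ / (r − g) = €13,900.0000 / (0.112 − 0.032) = €173,750.00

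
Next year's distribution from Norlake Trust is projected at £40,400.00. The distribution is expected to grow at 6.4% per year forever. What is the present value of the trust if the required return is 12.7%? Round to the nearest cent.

£641269.84

Growing perpetuity: P = D₁ / (r − g) = £40,400.0000 / (0.127 − 0.064) = £641,269.84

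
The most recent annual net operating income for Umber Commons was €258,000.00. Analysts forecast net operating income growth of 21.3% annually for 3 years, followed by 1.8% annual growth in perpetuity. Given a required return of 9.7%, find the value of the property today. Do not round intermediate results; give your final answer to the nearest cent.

D_1 = 312954.00000
D_2 = 379613.20200
D_3 = 460470.81403
Terminal value at year 3: TV = D_3×(1+g_2)/(r−g_2) = 468759.28868/0.079 = 5933661.88201
P_0 = D_1/(1+r)^1 + D_2/(1+r)^2 + D_3/(1+r)^3 + TV/(1+r)^3
    = 285281.67730 + 315448.19924 + 348804.61776 + 4494722.79590 = 5444257.29020

€5444257.29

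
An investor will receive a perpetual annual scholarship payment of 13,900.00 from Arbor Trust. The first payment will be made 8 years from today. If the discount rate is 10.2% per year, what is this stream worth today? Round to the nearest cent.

Value at end of year 7: C / r = 13,900.00 / 0.102 = 136,274.5098
Discount to today: PV = 136,274.5098 / (1 + 0.102)^7 = 136,274.5098 / 1.973655 = 69,046.79

69046.79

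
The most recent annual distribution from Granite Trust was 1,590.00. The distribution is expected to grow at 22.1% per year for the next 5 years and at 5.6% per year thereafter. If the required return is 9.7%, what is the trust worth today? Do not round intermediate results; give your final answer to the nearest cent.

81043.82

D_1 = 1941.39000
D_2 = 2370.43719
D_3 = 2894.30381
D_4 = 3533.94495
D_5 = 4314.94678
Terminal value at year 5: TV = D_5×(1+g_2)/(r−g_2) = 4556.58380/0.041 = 111136.19036
P_0 = D_1/(1+r)^1 + D_2/(1+r)^2 + D_3/(1+r)^3 + D_4/(1+r)^4 + D_5/(1+r)^5 + TV/(1+r)^5
    = 1769.72653 + 1969.76854 + 2192.42241 + 2440.24409 + 2716.07843 + 69955.58096 = 81043.82096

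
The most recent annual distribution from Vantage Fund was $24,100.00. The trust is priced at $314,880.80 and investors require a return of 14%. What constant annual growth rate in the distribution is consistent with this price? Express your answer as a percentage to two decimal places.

P = D₀(1+g)/(r−g) ⇒ P(r−g) = D₀(1+g) ⇒ g(P+D₀) = P·r − D₀
g = (P·r − D₀)/(P + D₀) = ($314,880.80×0.14 − $24,100.00) / ($314,880.80 + $24,100.00) = 0.058951

5.90%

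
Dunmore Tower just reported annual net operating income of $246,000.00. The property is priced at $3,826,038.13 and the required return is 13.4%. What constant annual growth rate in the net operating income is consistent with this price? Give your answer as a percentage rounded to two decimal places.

P = D₀(1+g)/(r−g) ⇒ P(r−g) = D₀(1+g) ⇒ g(P+D₀) = P·r − D₀
g = (P·r − D₀)/(P + D₀) = ($3,826,038.13×0.134 − $246,000.00) / ($3,826,038.13 + $246,000.00) = 0.065493

6.55%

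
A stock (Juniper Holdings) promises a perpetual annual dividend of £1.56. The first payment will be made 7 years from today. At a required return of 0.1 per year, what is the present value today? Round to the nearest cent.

Value at end of year 6: C / r = £1.56 / 0.1 = £15.6000
Discount to today: PV = £15.6000 / (1 + 0.1)^6 = £15.6000 / 1.771561 = £8.81

£8.81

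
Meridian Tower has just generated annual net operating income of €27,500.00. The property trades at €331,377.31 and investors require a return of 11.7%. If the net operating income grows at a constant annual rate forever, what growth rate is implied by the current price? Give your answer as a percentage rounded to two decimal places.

P = D₀(1+g)/(r−g) ⇒ P(r−g) = D₀(1+g) ⇒ g(P+D₀) = P·r − D₀
g = (P·r − D₀)/(P + D₀) = (€331,377.31×0.117 − €27,500.00) / (€331,377.31 + €27,500.00) = 0.031407

3.14%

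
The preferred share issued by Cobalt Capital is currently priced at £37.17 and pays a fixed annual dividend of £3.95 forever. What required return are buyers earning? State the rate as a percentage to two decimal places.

P = C/r ⇒ r = C/P = £3.95/£37.17 = 0.106268

10.63%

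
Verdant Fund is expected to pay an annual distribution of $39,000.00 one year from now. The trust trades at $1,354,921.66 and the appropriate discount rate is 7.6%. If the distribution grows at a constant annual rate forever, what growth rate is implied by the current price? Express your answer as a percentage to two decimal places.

P = D₁/(r−g) ⇒ g = r − D₁/P = 0.076 − $39,000.00/$1,354,921.66 = 0.047216

4.72%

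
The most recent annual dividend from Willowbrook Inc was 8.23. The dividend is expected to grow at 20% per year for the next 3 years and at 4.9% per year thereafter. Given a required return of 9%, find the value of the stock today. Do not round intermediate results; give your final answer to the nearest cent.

310.98

D_1 = 9.87600
D_2 = 11.85120
D_3 = 14.22144
Terminal value at year 3: TV = D_3×(1+g_2)/(r−g_2) = 14.91829/0.041 = 363.86075
P_0 = D_1/(1+r)^1 + D_2/(1+r)^2 + D_3/(1+r)^3 + TV/(1+r)^3
    = 9.06055 + 9.97492 + 10.98156 + 280.96726 = 310.98429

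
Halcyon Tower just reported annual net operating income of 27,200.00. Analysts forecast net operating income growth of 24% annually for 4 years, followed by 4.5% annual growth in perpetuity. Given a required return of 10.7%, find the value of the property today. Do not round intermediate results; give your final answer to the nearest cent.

867402.02

D_1 = 33728.00000
D_2 = 41822.72000
D_3 = 51860.17280
D_4 = 64306.61427
Terminal value at year 4: TV = D_4×(1+g_2)/(r−g_2) = 67200.41191/0.062 = 1083877.61152
P_0 = D_1/(1+r)^1 + D_2/(1+r)^2 + D_3/(1+r)^3 + D_4/(1+r)^4 + TV/(1+r)^4
    = 30467.93135 + 34128.48678 + 38228.83795 + 42821.82390 + 721754.93511 = 867402.01509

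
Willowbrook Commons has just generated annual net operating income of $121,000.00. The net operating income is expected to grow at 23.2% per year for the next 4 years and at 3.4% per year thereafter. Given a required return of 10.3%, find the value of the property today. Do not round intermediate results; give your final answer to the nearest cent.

D_1 = 149072.00000
D_2 = 183656.70400
D_3 = 226265.05933
D_4 = 278758.55309
Terminal value at year 4: TV = D_4×(1+g_2)/(r−g_2) = 288236.34390/0.069 = 4177338.31735
P_0 = D_1/(1+r)^1 + D_2/(1+r)^2 + D_3/(1+r)^3 + D_4/(1+r)^4 + TV/(1+r)^4
    = 135151.40526 + 150957.87061 + 168612.96155 + 188332.88180 + 2822263.76495 = 3465318.88417

$3465318.88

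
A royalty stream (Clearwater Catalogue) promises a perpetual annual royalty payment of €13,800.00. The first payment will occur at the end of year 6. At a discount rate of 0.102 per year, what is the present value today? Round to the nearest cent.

Value at end of year 5: C / r = €13,800.00 / 0.102 = €135,294.1176
Discount to today: PV = €135,294.1176 / (1 + 0.102)^5 = €135,294.1176 / 1.625204 = €83,247.45

€83247.45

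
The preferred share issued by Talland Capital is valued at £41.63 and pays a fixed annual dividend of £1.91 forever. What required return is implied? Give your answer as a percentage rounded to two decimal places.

4.59%

P = C/r ⇒ r = C/P = £1.91/£41.63 = 0.045880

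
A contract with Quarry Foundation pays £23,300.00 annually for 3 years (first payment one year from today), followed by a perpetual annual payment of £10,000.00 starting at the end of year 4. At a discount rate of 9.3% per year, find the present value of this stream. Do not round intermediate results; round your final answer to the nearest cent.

PV of 3-year annuity: £23,300.00 × [1 − (1+0.093)^−3] / 0.093 = 58665.24380
Perpetuity value at year 3: £10,000.00 / 0.093 = 107526.88172
PV of perpetuity: 107526.88172 / (1+0.093)^3 = 82348.66550
Total PV = 58665.24380 + 82348.66550 = 141013.90930

£141013.91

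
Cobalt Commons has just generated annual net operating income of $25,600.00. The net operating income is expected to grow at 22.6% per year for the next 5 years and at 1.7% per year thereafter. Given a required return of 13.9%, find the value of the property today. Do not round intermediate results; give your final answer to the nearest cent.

D_1 = 31385.60000
D_2 = 38478.74560
D_3 = 47174.94211
D_4 = 57836.47902
D_5 = 70907.52328
Terminal value at year 5: TV = D_5×(1+g_2)/(r−g_2) = 72112.95118/0.122 = 591089.76374
P_0 = D_1/(1+r)^1 + D_2/(1+r)^2 + D_3/(1+r)^3 + D_4/(1+r)^4 + D_5/(1+r)^5 + TV/(1+r)^5
    = 27555.39947 + 29660.15782 + 31925.68348 + 34364.25632 + 36989.09416 + 308343.51442 = 468838.10567

$468838.11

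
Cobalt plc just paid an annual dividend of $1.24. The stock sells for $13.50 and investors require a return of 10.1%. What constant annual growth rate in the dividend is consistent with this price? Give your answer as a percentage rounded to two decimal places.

0.84%

P = D₀(1+g)/(r−g) ⇒ P(r−g) = D₀(1+g) ⇒ g(P+D₀) = P·r − D₀
g = (P·r − D₀)/(P + D₀) = ($13.50×0.101 − $1.24) / ($13.50 + $1.24) = 0.008379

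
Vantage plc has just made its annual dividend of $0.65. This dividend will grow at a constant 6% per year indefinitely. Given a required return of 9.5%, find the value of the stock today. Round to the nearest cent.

$19.69

D₁ = D₀ × (1 + g) = $0.65 × 1.06 = $0.6890
Growing perpetuity: P = D₁ / (r − g) = $0.6890 / (0.095 − 0.06) = $19.69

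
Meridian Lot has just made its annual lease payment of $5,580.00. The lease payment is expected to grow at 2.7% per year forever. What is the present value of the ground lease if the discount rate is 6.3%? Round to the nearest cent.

D₁ = D₀ × (1 + g) = $5,580.00 × 1.027 = $5,730.6600
Growing perpetuity: P = D₁ / (r − g) = $5,730.6600 / (0.063 − 0.027) = $159,185.00

$159185.00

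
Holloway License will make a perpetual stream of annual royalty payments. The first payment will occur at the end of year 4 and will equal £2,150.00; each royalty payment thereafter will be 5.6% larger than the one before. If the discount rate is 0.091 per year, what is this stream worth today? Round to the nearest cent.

£47303.81

Value at end of year 3: C₁ / (r − g) = £2,150.00 / (0.091 − 0.056) = £61,428.5714
Discount to today: PV = £61,428.5714 / (1 + 0.091)^3 = £61,428.5714 / 1.298597 = £47,303.81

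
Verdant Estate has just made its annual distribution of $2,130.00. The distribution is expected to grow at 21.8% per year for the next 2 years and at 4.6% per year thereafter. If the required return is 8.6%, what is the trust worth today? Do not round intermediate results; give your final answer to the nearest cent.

$75130.75

D_1 = 2594.34000
D_2 = 3159.90612
Terminal value at year 2: TV = D_2×(1+g_2)/(r−g_2) = 3305.26180/0.04 = 82631.54504
P_0 = D_1/(1+r)^1 + D_2/(1+r)^2 + TV/(1+r)^2
    = 2388.89503 + 2679.25796 + 70062.59563 = 75130.74862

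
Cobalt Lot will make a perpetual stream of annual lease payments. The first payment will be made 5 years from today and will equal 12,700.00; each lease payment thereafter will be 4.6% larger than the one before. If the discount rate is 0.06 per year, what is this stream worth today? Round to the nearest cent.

718542.11

Value at end of year 4: C₁ / (r − g) = 12,700.00 / (0.06 − 0.046) = 907,142.8571
Discount to today: PV = 907,142.8571 / (1 + 0.06)^4 = 907,142.8571 / 1.262477 = 718,542.11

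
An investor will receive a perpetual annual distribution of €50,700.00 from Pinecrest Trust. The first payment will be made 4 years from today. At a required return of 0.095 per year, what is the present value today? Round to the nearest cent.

€406482.63

Value at end of year 3: C / r = €50,700.00 / 0.095 = €533,684.2105
Discount to today: PV = €533,684.2105 / (1 + 0.095)^3 = €533,684.2105 / 1.312932 = €406,482.63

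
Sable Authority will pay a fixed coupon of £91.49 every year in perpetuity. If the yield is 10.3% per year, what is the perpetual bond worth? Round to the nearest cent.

£888.25

Level perpetuity: PV = C / r = £91.49 / 0.103 = £888.25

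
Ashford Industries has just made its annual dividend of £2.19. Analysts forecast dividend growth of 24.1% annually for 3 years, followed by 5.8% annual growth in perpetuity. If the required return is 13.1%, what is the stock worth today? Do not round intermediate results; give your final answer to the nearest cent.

£49.86

D_1 = 2.71779
D_2 = 3.37278
D_3 = 4.18562
Terminal value at year 3: TV = D_3×(1+g_2)/(r−g_2) = 4.42838/0.073 = 60.66277
P_0 = D_1/(1+r)^1 + D_2/(1+r)^2 + D_3/(1+r)^3 + TV/(1+r)^3
    = 2.40300 + 2.63671 + 2.89315 + 41.93093 = 49.86379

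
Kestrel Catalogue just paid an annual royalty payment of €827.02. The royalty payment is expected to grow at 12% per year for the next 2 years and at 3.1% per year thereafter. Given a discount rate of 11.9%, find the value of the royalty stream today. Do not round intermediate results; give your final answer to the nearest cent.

€11362.87

D_1 = 926.26240
D_2 = 1037.41389
Terminal value at year 2: TV = D_2×(1+g_2)/(r−g_2) = 1069.57372/0.088 = 12154.24680
P_0 = D_1/(1+r)^1 + D_2/(1+r)^2 + TV/(1+r)^2
    = 827.75907 + 828.49880 + 9706.61664 = 11362.87451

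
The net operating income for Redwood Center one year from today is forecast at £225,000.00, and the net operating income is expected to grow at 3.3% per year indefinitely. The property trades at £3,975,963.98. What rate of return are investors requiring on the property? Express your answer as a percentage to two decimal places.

P = D₁/(r − g) ⇒ r = D₁/P + g = £225,000.0000/£3,975,963.98 + 0.033 = 0.056590 + 0.033 = 0.089590

8.96%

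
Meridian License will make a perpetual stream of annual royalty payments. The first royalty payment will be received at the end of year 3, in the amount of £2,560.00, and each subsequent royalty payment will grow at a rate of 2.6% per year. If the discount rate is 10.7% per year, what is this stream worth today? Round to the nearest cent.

Value at end of year 2: C₁ / (r − g) = £2,560.00 / (0.107 − 0.026) = £31,604.9383
Discount to today: PV = £31,604.9383 / (1 + 0.107)^2 = £31,604.9383 / 1.225449 = £25,790.50

£25790.50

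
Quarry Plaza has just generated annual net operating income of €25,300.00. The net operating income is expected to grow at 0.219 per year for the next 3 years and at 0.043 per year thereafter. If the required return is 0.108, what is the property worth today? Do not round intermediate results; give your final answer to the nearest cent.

D_1 = 30840.70000
D_2 = 37594.81330
D_3 = 45828.07741
Terminal value at year 3: TV = D_3×(1+g_2)/(r−g_2) = 47798.68474/0.065 = 735364.38064
P_0 = D_1/(1+r)^1 + D_2/(1+r)^2 + D_3/(1+r)^3 + TV/(1+r)^3
    = 27834.56679 + 30623.04776 + 33690.88016 + 540609.04622 = 632757.54092

€632757.54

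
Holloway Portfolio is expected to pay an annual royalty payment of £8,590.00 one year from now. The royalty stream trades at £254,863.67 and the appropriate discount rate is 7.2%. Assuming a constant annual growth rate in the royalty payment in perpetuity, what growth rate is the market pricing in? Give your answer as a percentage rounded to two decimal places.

P = D₁/(r−g) ⇒ g = r − D₁/P = 0.072 − £8,590.00/£254,863.67 = 0.038296

3.83%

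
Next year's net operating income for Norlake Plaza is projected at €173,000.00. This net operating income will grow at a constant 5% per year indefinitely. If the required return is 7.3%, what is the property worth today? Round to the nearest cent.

Growing perpetuity: P = D₁ / (r − g) = €173,000.0000 / (0.073 − 0.05) = €7,521,739.13

€7521739.13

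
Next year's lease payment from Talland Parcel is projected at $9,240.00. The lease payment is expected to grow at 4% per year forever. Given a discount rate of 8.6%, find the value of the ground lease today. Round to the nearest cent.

$200869.57

Growing perpetuity: P = D₁ / (r − g) = $9,240.0000 / (0.086 − 0.04) = $200,869.57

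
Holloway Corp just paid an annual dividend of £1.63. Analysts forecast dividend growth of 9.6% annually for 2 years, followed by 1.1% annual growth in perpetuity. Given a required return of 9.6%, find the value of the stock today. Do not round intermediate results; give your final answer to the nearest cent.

D_1 = 1.78648
D_2 = 1.95798
Terminal value at year 2: TV = D_2×(1+g_2)/(r−g_2) = 1.97952/0.085 = 23.28847
P_0 = D_1/(1+r)^1 + D_2/(1+r)^2 + TV/(1+r)^2
    = 1.63000 + 1.63000 + 19.38741 = 22.64741

£22.65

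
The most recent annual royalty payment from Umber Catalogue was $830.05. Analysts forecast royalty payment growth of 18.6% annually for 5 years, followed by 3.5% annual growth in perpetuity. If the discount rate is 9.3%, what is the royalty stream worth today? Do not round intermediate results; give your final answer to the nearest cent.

D_1 = 984.43930
D_2 = 1167.54501
D_3 = 1384.70838
D_4 = 1642.26414
D_5 = 1947.72527
Terminal value at year 5: TV = D_5×(1+g_2)/(r−g_2) = 2015.89566/0.058 = 34756.82164
P_0 = D_1/(1+r)^1 + D_2/(1+r)^2 + D_3/(1+r)^3 + D_4/(1+r)^4 + D_5/(1+r)^5 + TV/(1+r)^5
    = 900.67640 + 977.31217 + 1060.46865 + 1150.70066 + 1248.61023 + 22281.23430 = 27619.00241

$27619.00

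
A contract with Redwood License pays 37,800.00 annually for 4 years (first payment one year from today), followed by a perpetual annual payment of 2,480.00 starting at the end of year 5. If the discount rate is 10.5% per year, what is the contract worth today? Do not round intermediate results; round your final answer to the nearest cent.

PV of 4-year annuity: 37,800.00 × [1 − (1+0.105)^−4] / 0.105 = 118535.44514
Perpetuity value at year 4: 2,480.00 / 0.105 = 23619.04762
PV of perpetuity: 23619.04762 / (1+0.105)^4 = 15842.11894
Total PV = 118535.44514 + 15842.11894 = 134377.56408

134377.56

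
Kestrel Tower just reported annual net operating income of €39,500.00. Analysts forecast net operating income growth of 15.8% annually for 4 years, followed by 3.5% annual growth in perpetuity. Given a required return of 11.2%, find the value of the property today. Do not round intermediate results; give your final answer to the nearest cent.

€799428.40

D_1 = 45741.00000
D_2 = 52968.07800
D_3 = 61337.03432
D_4 = 71028.28575
Terminal value at year 4: TV = D_4×(1+g_2)/(r−g_2) = 73514.27575/0.077 = 954730.85387
P_0 = D_1/(1+r)^1 + D_2/(1+r)^2 + D_3/(1+r)^3 + D_4/(1+r)^4 + TV/(1+r)^4
    = 41133.99281 + 42835.57884 + 44607.55422 + 46452.83075 + 624398.43925 = 799428.39587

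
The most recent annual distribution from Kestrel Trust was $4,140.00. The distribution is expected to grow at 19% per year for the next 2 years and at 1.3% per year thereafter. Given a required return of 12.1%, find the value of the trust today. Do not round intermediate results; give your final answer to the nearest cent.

D_1 = 4926.60000
D_2 = 5862.65400
Terminal value at year 2: TV = D_2×(1+g_2)/(r−g_2) = 5938.86850/0.108 = 54989.52317
P_0 = D_1/(1+r)^1 + D_2/(1+r)^2 + TV/(1+r)^2
    = 4394.82605 + 4665.33720 + 43759.13500 = 52819.29825

$52819.30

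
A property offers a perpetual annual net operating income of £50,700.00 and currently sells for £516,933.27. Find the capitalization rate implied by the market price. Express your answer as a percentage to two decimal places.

9.81%

P = C/r ⇒ r = C/P = £50,700.00/£516,933.27 = 0.098078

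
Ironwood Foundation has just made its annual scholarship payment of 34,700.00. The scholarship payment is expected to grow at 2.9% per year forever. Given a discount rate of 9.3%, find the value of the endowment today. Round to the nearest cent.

D₁ = D₀ × (1 + g) = 34,700.00 × 1.029 = 35,706.3000
Growing perpetuity: P = D₁ / (r − g) = 35,706.3000 / (0.093 − 0.029) = 557,910.94

557910.94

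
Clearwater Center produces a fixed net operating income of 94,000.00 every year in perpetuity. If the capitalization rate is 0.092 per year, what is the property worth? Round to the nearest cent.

Level perpetuity: PV = C / r = 94,000.00 / 0.092 = 1,021,739.13

1021739.13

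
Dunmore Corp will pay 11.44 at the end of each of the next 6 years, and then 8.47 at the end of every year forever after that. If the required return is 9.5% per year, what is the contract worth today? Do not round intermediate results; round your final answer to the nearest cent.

102.28

PV of 6-year annuity: 11.44 × [1 − (1+0.095)^−6] / 0.095 = 50.56280
Perpetuity value at year 6: 8.47 / 0.095 = 89.15789
PV of perpetuity: 89.15789 / (1+0.095)^6 = 51.72197
Total PV = 50.56280 + 51.72197 = 102.28478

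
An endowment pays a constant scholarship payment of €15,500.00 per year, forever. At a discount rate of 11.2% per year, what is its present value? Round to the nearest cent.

€138392.86

Level perpetuity: PV = C / r = €15,500.00 / 0.112 = €138,392.86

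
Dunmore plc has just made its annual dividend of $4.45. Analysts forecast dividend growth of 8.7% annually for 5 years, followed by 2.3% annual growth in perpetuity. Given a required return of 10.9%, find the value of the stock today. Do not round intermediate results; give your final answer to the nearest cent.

$68.85

D_1 = 4.83715
D_2 = 5.25798
D_3 = 5.71543
D_4 = 6.21267
D_5 = 6.75317
Terminal value at year 5: TV = D_5×(1+g_2)/(r−g_2) = 6.90849/0.086 = 80.33132
P_0 = D_1/(1+r)^1 + D_2/(1+r)^2 + D_3/(1+r)^3 + D_4/(1+r)^4 + D_5/(1+r)^5 + TV/(1+r)^5
    = 4.36172 + 4.27520 + 4.19039 + 4.10726 + 4.02578 + 47.88805 = 68.84839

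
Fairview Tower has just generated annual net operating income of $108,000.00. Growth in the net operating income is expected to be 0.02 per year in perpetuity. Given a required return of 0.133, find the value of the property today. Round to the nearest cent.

D₁ = D₀ × (1 + g) = $108,000.00 × 1.02 = $110,160.0000
Growing perpetuity: P = D₁ / (r − g) = $110,160.0000 / (0.133 − 0.02) = $974,867.26

$974867.26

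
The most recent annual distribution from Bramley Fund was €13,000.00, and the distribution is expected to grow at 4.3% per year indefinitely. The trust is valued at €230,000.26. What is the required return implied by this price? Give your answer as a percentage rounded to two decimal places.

D₁ = €13,000.00 × 1.043 = €13,559.0000
P = D₁/(r − g) ⇒ r = D₁/P + g = €13,559.0000/€230,000.26 + 0.043 = 0.058952 + 0.043 = 0.101952

10.20%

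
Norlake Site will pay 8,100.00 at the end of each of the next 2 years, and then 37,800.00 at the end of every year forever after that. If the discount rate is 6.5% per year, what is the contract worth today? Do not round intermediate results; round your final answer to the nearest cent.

527465.86

PV of 2-year annuity: 8,100.00 × [1 − (1+0.065)^−2] / 0.065 = 14747.07399
Perpetuity value at year 2: 37,800.00 / 0.065 = 581538.46154
PV of perpetuity: 581538.46154 / (1+0.065)^2 = 512718.78290
Total PV = 14747.07399 + 512718.78290 = 527465.85690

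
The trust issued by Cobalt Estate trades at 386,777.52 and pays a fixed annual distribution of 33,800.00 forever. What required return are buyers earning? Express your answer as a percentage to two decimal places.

P = C/r ⇒ r = C/P = 33,800.00/386,777.52 = 0.087389

8.74%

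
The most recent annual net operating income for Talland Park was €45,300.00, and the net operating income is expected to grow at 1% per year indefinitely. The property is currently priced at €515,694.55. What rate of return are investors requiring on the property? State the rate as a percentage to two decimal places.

D₁ = €45,300.00 × 1.01 = €45,753.0000
P = D₁/(r − g) ⇒ r = D₁/P + g = €45,753.0000/€515,694.55 + 0.01 = 0.088721 + 0.01 = 0.098721

9.87%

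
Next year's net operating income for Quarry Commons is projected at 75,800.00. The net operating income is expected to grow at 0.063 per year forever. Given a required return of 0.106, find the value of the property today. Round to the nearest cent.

1762790.70

Growing perpetuity: P = D₁ / (r − g) = 75,800.0000 / (0.106 − 0.063) = 1,762,790.70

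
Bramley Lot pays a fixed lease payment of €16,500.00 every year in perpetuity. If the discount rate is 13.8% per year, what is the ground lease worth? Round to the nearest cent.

Level perpetuity: PV = C / r = €16,500.00 / 0.138 = €119,565.22

€119565.22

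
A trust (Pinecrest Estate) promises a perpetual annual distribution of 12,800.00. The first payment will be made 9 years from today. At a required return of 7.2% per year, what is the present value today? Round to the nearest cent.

Value at end of year 8: C / r = 12,800.00 / 0.072 = 177,777.7778
Discount to today: PV = 177,777.7778 / (1 + 0.072)^8 = 177,777.7778 / 1.744047 = 101,934.03

101934.03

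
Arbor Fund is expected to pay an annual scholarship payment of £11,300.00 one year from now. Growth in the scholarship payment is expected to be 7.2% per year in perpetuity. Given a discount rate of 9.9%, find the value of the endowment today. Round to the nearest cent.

£418518.52

Growing perpetuity: P = D₁ / (r − g) = £11,300.0000 / (0.099 − 0.072) = £418,518.52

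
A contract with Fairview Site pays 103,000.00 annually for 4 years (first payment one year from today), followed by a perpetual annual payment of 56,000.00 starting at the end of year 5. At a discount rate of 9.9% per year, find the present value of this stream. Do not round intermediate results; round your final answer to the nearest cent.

PV of 4-year annuity: 103,000.00 × [1 − (1+0.099)^−4] / 0.099 = 327204.16207
Perpetuity value at year 4: 56,000.00 / 0.099 = 565656.56566
PV of perpetuity: 565656.56566 / (1+0.099)^4 = 387759.15715
Total PV = 327204.16207 + 387759.15715 = 714963.31922

714963.32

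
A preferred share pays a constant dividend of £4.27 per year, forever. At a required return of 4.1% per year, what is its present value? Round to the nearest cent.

Level perpetuity: PV = C / r = £4.27 / 0.041 = £104.15

£104.15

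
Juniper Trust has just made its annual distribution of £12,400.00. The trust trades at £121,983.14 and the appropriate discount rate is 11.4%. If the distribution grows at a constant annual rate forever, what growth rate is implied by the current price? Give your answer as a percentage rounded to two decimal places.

P = D₀(1+g)/(r−g) ⇒ P(r−g) = D₀(1+g) ⇒ g(P+D₀) = P·r − D₀
g = (P·r − D₀)/(P + D₀) = (£121,983.14×0.114 − £12,400.00) / (£121,983.14 + £12,400.00) = 0.011207

1.12%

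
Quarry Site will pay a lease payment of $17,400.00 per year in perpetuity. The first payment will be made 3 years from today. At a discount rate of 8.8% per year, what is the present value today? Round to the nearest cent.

$167035.50

Value at end of year 2: C / r = $17,400.00 / 0.088 = $197,727.2727
Discount to today: PV = $197,727.2727 / (1 + 0.088)^2 = $197,727.2727 / 1.183744 = $167,035.50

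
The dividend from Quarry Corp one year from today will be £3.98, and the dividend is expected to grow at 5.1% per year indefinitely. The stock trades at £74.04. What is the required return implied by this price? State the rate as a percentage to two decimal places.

P = D₁/(r − g) ⇒ r = D₁/P + g = £3.9800/£74.04 + 0.051 = 0.053755 + 0.051 = 0.104755

10.48%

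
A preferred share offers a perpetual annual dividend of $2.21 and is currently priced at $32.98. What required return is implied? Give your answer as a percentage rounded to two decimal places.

P = C/r ⇒ r = C/P = $2.21/$32.98 = 0.067010

6.70%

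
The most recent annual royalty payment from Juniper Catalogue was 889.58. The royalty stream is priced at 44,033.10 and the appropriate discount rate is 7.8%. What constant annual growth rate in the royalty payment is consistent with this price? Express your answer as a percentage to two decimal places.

P = D₀(1+g)/(r−g) ⇒ P(r−g) = D₀(1+g) ⇒ g(P+D₀) = P·r − D₀
g = (P·r − D₀)/(P + D₀) = (44,033.10×0.078 − 889.58) / (44,033.10 + 889.58) = 0.056653

5.67%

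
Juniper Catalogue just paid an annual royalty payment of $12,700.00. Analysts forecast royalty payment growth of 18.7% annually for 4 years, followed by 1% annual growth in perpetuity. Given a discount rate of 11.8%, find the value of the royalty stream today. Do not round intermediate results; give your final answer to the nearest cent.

$210053.56

D_1 = 15074.90000
D_2 = 17893.90630
D_3 = 21240.06678
D_4 = 25211.95927
Terminal value at year 4: TV = D_4×(1+g_2)/(r−g_2) = 25464.07886/0.108 = 235778.50795
P_0 = D_1/(1+r)^1 + D_2/(1+r)^2 + D_3/(1+r)^3 + D_4/(1+r)^4 + TV/(1+r)^4
    = 13483.81038 + 14315.99545 + 15199.54079 + 16137.61620 + 150916.59599 = 210053.55881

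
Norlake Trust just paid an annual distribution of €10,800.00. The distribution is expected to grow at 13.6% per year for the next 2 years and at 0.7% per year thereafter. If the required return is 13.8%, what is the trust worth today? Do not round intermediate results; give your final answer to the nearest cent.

D_1 = 12268.80000
D_2 = 13937.35680
Terminal value at year 2: TV = D_2×(1+g_2)/(r−g_2) = 14034.91830/0.131 = 107136.78090
P_0 = D_1/(1+r)^1 + D_2/(1+r)^2 + TV/(1+r)^2
    = 10781.01933 + 10762.07202 + 82728.29409 = 104271.38545

€104271.39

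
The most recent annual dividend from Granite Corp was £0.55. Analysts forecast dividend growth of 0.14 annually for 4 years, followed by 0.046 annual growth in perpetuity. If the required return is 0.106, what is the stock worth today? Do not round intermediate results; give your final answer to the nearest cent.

D_1 = 0.62700
D_2 = 0.71478
D_3 = 0.81485
D_4 = 0.92893
Terminal value at year 4: TV = D_4×(1+g_2)/(r−g_2) = 0.97166/0.06 = 16.19431
P_0 = D_1/(1+r)^1 + D_2/(1+r)^2 + D_3/(1+r)^3 + D_4/(1+r)^4 + TV/(1+r)^4
    = 0.56691 + 0.58434 + 0.60230 + 0.62081 + 10.82286 = 13.19722

£13.20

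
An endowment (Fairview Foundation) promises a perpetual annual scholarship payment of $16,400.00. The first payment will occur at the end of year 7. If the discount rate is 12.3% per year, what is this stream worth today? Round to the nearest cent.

Value at end of year 6: C / r = $16,400.00 / 0.123 = $133,333.3333
Discount to today: PV = $133,333.3333 / (1 + 0.123)^6 = $133,333.3333 / 2.005758 = $66,475.28

$66475.28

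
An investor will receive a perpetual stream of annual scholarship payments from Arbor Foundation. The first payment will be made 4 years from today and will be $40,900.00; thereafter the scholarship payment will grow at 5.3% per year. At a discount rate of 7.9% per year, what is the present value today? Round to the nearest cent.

Value at end of year 3: C₁ / (r − g) = $40,900.00 / (0.079 − 0.053) = $1,573,076.9231
Discount to today: PV = $1,573,076.9231 / (1 + 0.079)^3 = $1,573,076.9231 / 1.256216 = $1,252,234.39

$1252234.39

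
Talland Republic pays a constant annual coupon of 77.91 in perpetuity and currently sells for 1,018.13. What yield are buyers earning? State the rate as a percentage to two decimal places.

7.65%

P = C/r ⇒ r = C/P = 77.91/1,018.13 = 0.076523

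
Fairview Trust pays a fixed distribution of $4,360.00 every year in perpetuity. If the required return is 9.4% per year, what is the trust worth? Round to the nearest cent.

$46382.98

Level perpetuity: PV = C / r = $4,360.00 / 0.094 = $46,382.98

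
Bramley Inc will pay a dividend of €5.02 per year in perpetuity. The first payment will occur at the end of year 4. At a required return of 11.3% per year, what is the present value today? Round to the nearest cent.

Value at end of year 3: C / r = €5.02 / 0.113 = €44.4248
Discount to today: PV = €44.4248 / (1 + 0.113)^3 = €44.4248 / 1.378750 = €32.22

€32.22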